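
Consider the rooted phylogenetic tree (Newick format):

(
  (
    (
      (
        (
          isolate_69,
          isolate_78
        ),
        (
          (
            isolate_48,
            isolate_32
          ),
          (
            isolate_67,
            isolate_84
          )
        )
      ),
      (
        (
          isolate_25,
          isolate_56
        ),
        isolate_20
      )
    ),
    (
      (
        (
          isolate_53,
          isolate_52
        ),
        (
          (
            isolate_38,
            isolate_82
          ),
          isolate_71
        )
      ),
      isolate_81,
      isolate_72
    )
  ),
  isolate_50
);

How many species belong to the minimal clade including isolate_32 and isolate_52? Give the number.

16

The MRCA of isolate_32 and isolate_52 is the node subtending ((((isolate_69,isolate_78),((isolate_48,isolate_32),(isolate_67,isolate_84))),((isolate_25,isolate_56),isolate_20)),(((isolate_53,isolate_52),((isolate_38,isolate_82),isolate_71)),isolate_81,isolate_72)).
That clade contains 16 terminal taxa: isolate_20, isolate_25, isolate_32, isolate_38, isolate_48, isolate_52, isolate_53, isolate_56, isolate_67, isolate_69, isolate_71, isolate_72, isolate_78, isolate_81, isolate_82, isolate_84.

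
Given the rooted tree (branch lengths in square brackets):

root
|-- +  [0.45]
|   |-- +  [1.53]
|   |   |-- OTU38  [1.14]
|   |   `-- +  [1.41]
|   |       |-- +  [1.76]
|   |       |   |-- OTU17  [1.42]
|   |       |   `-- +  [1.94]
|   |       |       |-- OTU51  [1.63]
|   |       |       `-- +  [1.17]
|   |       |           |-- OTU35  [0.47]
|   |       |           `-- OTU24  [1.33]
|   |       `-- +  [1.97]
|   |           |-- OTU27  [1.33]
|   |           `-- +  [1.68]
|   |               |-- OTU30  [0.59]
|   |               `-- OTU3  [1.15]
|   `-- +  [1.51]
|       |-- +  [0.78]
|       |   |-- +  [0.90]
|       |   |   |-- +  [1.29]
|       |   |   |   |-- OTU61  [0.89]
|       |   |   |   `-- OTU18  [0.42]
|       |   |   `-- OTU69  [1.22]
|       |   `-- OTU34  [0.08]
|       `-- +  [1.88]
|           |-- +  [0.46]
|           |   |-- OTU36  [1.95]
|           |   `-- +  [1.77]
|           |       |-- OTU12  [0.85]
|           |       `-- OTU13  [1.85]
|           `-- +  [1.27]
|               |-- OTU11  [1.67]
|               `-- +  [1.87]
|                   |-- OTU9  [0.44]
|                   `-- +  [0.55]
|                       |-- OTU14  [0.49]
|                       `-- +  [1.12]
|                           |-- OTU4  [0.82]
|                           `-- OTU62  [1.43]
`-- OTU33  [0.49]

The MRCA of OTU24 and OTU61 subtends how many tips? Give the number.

The MRCA of OTU24 and OTU61 is the node subtending ((OTU38,((OTU17,(OTU51,(OTU35,OTU24))),(OTU27,(OTU30,OTU3)))),((((OTU61,OTU18),OTU69),OTU34),((OTU36,(OTU12,OTU13)),(OTU11,(OTU9,(OTU14,(OTU4,OTU62))))))).
That clade contains 20 terminal taxa: OTU11, OTU12, OTU13, OTU14, OTU17, OTU18, OTU24, OTU27, OTU3, OTU30, OTU34, OTU35, OTU36, OTU38, OTU4, OTU51, OTU61, OTU62, OTU69, OTU9.

20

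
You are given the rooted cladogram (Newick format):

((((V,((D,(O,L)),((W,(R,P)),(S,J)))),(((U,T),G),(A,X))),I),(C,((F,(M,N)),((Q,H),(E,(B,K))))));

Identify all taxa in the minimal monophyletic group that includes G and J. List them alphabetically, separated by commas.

A, D, G, J, L, O, P, R, S, T, U, V, W, X

Tracing G: it sits inside ((U,T),G).
Tracing J: it sits inside (S,J).
The smallest clade enclosing both is ((V,((D,(O,L)),((W,(R,P)),(S,J)))),(((U,T),G),(A,X))); the answer is its 14 terminal taxa in alphabetical order.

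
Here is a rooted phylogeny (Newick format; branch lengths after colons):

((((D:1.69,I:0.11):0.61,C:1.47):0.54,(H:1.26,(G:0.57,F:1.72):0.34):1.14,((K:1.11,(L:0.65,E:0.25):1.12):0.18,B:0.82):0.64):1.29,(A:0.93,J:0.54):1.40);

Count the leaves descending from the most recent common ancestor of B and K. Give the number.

4

The MRCA of B and K is the node subtending ((K,(L,E)),B).
That clade contains 4 terminal taxa: B, E, K, L.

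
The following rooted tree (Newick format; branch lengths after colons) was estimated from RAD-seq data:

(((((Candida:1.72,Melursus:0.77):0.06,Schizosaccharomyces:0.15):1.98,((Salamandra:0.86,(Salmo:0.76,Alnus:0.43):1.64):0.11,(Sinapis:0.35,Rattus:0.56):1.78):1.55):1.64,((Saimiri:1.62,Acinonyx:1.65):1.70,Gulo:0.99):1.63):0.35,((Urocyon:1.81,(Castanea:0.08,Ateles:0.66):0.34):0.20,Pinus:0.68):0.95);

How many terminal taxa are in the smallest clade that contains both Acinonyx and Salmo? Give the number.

The MRCA of Acinonyx and Salmo is the node subtending ((((Candida,Melursus),Schizosaccharomyces),((Salamandra,(Salmo,Alnus)),(Sinapis,Rattus))),((Saimiri,Acinonyx),Gulo)).
That clade contains 11 terminal taxa: Acinonyx, Alnus, Candida, Gulo, Melursus, Rattus, Saimiri, Salamandra, Salmo, Schizosaccharomyces, Sinapis.

11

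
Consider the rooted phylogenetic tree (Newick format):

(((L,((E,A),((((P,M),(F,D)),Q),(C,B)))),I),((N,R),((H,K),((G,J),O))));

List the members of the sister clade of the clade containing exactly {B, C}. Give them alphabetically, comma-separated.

D, F, M, P, Q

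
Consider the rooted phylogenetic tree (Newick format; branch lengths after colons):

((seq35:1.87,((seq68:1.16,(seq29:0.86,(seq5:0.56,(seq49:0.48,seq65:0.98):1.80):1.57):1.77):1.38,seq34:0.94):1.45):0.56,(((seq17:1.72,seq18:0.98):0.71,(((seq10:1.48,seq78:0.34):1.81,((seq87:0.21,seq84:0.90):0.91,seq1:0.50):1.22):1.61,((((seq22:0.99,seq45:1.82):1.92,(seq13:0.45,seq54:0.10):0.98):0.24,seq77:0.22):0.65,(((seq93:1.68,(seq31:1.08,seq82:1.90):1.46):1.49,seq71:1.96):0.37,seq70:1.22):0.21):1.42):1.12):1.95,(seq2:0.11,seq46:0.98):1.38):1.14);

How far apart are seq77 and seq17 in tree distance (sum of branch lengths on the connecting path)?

5.84

The path runs seq77 → … → MRCA → … → seq17; the MRCA is the node subtending ((seq17,seq18),(((seq10,seq78),((seq87,seq84),seq1)),((((seq22,seq45),(seq13,seq54)),seq77),(((seq93,(seq31,seq82)),seq71),seq70)))).
Branch lengths along that path: 0.22 + 0.65 + 1.42 + 1.12 + 0.71 + 1.72 = 5.84.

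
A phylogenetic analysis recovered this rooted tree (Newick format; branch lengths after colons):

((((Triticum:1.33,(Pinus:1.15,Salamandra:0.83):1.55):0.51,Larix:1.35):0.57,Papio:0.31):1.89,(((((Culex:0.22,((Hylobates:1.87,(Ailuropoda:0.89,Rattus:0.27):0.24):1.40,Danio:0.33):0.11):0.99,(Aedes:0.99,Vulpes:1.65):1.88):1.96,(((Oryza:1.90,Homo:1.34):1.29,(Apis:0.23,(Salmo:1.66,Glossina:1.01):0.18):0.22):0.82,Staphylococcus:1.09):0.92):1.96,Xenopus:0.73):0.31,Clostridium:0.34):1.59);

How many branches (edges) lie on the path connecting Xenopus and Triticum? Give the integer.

7

The MRCA of Xenopus and Triticum is the root of the tree.
From Xenopus up to that node: 3 branches. From Triticum up to the same node: 4 branches. Total: 3 + 4 = 7.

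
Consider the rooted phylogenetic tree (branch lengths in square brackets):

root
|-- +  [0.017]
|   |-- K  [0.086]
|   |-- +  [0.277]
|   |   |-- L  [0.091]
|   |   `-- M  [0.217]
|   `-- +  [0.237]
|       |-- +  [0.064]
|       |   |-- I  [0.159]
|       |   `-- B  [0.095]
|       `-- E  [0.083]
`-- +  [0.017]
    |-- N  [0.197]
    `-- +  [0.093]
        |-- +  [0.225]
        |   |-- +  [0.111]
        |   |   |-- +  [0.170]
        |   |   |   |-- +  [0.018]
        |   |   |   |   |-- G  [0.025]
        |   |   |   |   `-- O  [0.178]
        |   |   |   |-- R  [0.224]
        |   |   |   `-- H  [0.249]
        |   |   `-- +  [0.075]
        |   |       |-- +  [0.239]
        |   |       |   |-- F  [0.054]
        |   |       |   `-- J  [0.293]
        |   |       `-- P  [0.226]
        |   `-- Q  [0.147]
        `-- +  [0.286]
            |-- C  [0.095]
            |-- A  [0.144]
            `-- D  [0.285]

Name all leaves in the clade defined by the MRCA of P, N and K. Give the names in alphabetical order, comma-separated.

A, B, C, D, E, F, G, H, I, J, K, L, M, N, O, P, Q, R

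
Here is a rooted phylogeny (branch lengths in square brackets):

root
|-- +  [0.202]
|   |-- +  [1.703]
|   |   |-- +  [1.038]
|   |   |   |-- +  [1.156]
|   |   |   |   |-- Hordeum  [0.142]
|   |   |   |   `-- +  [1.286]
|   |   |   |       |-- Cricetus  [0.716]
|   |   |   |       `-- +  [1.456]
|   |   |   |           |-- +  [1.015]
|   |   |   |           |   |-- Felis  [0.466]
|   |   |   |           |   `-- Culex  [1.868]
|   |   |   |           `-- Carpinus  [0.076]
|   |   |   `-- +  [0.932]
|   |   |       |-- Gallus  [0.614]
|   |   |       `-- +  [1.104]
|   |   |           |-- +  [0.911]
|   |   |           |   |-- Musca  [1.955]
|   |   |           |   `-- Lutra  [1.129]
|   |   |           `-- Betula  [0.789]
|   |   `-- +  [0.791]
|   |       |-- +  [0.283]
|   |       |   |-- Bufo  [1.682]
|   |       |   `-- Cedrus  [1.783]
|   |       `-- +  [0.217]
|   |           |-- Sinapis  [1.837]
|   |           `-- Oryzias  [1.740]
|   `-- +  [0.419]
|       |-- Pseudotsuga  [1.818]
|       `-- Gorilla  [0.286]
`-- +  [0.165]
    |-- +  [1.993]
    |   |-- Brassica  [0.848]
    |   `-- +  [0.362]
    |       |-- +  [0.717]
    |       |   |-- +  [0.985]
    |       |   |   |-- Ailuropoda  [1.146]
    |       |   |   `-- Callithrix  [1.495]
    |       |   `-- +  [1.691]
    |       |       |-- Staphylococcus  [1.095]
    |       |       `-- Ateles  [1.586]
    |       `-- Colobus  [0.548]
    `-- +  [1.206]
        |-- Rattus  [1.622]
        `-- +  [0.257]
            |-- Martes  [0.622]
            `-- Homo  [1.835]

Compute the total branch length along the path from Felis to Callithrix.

The path runs Felis → … → MRCA → … → Callithrix; the MRCA is the root of the tree.
Branch lengths along that path: 0.466 + 1.015 + 1.456 + 1.286 + 1.156 + 1.038 + 1.703 + 0.202 + 0.165 + 1.993 + 0.362 + 0.717 + 0.985 + 1.495 = 14.039.

14.039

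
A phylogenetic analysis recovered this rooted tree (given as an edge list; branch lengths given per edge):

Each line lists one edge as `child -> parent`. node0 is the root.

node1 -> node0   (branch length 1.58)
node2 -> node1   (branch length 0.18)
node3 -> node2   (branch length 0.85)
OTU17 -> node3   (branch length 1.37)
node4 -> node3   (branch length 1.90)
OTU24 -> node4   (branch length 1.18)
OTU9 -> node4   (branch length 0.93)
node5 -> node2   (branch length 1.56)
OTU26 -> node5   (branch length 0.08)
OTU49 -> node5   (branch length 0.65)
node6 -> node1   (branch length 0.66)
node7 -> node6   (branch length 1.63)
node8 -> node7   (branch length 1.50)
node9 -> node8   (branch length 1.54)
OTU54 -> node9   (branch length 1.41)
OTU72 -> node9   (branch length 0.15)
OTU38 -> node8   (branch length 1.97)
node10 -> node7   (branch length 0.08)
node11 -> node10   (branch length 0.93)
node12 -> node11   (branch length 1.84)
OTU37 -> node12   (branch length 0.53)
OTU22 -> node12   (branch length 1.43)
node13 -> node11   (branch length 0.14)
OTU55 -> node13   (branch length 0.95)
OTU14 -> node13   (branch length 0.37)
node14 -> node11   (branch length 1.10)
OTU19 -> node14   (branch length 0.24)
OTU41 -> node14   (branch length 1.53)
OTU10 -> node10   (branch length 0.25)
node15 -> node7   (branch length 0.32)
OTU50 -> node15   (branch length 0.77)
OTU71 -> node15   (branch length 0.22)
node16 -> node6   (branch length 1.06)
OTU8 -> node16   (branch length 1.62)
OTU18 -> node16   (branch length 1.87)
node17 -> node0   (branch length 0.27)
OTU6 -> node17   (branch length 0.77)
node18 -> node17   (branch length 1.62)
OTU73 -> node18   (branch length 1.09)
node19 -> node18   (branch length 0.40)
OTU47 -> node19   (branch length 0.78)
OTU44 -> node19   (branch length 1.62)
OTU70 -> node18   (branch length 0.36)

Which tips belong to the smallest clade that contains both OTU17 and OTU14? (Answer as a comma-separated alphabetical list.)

OTU10, OTU14, OTU17, OTU18, OTU19, OTU22, OTU24, OTU26, OTU37, OTU38, OTU41, OTU49, OTU50, OTU54, OTU55, OTU71, OTU72, OTU8, OTU9

Tracing OTU17: it sits inside (OTU17,(OTU24,OTU9)).
Tracing OTU14: it sits inside (OTU55,OTU14).
The smallest clade enclosing both is (((OTU17,(OTU24,OTU9)),(OTU26,OTU49)),((((OTU54,OTU72),OTU38),(((OTU37,OTU22),(OTU55,OTU14),(OTU19,OTU41)),OTU10),(OTU50,OTU71)),(OTU8,OTU18))); the answer is its 19 terminal taxa in alphabetical order.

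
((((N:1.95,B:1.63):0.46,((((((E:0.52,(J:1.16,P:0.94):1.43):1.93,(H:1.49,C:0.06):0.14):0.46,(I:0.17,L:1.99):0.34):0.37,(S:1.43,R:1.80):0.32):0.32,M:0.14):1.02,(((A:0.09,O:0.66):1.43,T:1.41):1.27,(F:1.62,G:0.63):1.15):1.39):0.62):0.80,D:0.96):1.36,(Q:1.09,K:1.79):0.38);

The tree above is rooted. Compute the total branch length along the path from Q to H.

The path runs Q → … → MRCA → … → H; the MRCA is the root of the tree.
Branch lengths along that path: 1.09 + 0.38 + 1.36 + 0.80 + 0.62 + 1.02 + 0.32 + 0.37 + 0.46 + 0.14 + 1.49 = 8.05.

8.05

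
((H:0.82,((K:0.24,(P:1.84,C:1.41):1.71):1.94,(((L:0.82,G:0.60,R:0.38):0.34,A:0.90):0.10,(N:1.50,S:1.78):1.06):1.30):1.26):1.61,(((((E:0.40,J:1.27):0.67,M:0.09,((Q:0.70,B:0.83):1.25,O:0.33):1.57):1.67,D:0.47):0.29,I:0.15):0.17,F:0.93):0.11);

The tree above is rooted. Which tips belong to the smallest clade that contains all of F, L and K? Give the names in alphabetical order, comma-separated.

A, B, C, D, E, F, G, H, I, J, K, L, M, N, O, P, Q, R, S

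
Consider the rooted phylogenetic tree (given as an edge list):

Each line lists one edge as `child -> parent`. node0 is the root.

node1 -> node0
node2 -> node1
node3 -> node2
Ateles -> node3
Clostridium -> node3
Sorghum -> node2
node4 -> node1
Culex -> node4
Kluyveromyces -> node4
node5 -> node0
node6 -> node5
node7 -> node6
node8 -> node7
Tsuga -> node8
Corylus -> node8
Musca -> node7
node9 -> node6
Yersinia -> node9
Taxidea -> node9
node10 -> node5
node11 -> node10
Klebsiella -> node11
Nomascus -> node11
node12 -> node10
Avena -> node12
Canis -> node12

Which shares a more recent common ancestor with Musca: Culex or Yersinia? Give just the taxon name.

Yersinia

The MRCA of Musca and Yersinia subtends (((Tsuga,Corylus),Musca),(Yersinia,Taxidea)) (5 taxa).
The MRCA of Musca and Culex is the root, subtending the entire tree (14 taxa).
The first is nested inside the second, so Musca shares a more recent common ancestor with Yersinia.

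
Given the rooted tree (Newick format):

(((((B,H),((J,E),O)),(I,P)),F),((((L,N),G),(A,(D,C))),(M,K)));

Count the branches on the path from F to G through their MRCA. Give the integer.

6

The MRCA of F and G is the root of the tree.
From F up to that node: 2 branches. From G up to the same node: 4 branches. Total: 2 + 4 = 6.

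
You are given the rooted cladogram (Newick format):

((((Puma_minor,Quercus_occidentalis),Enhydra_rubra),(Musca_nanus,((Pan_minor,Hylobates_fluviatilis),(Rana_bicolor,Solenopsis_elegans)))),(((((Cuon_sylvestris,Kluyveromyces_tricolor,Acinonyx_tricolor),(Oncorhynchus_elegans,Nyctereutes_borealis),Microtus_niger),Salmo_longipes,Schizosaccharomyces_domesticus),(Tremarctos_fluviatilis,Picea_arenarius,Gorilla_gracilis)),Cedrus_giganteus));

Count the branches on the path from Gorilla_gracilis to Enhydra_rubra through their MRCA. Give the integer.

7

The MRCA of Gorilla_gracilis and Enhydra_rubra is the root of the tree.
From Gorilla_gracilis up to that node: 4 branches. From Enhydra_rubra up to the same node: 3 branches. Total: 4 + 3 = 7.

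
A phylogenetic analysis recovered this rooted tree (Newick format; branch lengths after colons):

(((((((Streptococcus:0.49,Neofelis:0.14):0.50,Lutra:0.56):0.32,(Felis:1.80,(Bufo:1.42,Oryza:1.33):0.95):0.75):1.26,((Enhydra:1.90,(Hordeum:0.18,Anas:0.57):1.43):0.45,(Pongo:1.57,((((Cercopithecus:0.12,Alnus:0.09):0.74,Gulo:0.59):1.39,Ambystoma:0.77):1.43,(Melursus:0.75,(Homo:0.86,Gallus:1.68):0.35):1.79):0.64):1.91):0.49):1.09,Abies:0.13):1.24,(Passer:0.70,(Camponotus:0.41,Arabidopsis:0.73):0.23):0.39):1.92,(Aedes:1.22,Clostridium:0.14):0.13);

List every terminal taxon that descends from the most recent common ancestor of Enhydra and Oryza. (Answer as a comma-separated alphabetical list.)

Alnus, Ambystoma, Anas, Bufo, Cercopithecus, Enhydra, Felis, Gallus, Gulo, Homo, Hordeum, Lutra, Melursus, Neofelis, Oryza, Pongo, Streptococcus

Tracing Enhydra: it sits inside (Enhydra,(Hordeum,Anas)).
Tracing Oryza: it sits inside (Bufo,Oryza).
The smallest clade enclosing both is ((((Streptococcus,Neofelis),Lutra),(Felis,(Bufo,Oryza))),((Enhydra,(Hordeum,Anas)),(Pongo,((((Cercopithecus,Alnus),Gulo),Ambystoma),(Melursus,(Homo,Gallus)))))); the answer is its 17 terminal taxa in alphabetical order.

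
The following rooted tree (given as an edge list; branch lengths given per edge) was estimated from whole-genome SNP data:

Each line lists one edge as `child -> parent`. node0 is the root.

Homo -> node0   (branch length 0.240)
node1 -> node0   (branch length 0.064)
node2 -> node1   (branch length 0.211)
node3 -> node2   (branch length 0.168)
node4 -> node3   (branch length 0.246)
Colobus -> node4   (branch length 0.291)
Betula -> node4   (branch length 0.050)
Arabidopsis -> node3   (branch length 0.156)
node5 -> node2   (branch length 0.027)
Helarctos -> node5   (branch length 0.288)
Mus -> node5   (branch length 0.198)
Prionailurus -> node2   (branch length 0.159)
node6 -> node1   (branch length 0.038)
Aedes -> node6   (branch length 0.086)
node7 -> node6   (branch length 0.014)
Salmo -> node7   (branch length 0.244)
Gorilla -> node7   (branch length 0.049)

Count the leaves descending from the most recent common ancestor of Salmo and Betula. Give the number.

9

The MRCA of Salmo and Betula is the node subtending ((((Colobus,Betula),Arabidopsis),(Helarctos,Mus),Prionailurus),(Aedes,(Salmo,Gorilla))).
That clade contains 9 terminal taxa: Aedes, Arabidopsis, Betula, Colobus, Gorilla, Helarctos, Mus, Prionailurus, Salmo.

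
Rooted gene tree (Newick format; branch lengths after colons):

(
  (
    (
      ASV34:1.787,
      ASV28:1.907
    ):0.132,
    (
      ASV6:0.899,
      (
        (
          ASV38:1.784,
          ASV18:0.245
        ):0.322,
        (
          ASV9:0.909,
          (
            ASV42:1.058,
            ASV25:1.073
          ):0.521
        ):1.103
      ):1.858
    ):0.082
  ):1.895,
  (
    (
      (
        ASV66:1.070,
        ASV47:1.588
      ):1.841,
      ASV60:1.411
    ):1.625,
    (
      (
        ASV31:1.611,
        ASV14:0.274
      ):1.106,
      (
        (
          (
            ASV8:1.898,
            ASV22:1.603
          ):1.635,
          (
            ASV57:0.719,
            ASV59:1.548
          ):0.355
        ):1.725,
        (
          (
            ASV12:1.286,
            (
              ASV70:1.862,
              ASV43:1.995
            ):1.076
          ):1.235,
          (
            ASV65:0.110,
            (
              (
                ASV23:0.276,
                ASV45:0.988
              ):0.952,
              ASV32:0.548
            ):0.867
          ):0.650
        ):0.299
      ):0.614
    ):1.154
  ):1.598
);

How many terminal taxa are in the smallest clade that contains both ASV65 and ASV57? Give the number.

11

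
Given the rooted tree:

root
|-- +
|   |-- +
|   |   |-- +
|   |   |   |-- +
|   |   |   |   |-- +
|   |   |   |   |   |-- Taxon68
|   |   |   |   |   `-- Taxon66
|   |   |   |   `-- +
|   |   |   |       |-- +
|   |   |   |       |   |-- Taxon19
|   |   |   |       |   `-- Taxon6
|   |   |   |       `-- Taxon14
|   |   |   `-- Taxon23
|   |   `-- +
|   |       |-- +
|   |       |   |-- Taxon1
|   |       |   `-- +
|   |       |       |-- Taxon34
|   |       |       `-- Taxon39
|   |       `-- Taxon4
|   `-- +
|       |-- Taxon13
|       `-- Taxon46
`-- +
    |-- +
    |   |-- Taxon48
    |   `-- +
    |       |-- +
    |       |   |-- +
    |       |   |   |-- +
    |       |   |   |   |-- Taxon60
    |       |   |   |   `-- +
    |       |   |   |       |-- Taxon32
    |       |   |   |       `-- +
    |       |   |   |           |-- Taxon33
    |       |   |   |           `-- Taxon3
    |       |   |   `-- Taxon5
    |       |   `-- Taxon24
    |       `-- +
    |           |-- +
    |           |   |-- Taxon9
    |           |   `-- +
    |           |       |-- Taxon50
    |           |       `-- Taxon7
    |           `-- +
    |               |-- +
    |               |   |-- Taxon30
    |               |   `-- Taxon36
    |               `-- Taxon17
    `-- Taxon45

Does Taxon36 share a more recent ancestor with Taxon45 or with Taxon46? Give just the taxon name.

Taxon45

The MRCA of Taxon36 and Taxon45 subtends ((Taxon48,((((Taxon60,(Taxon32,(Taxon33,Taxon3))),Taxon5),Taxon24),((Taxon9,(Taxon50,Taxon7)),((Taxon30,Taxon36),Taxon17)))),Taxon45) (14 taxa).
The MRCA of Taxon36 and Taxon46 is the root, subtending the entire tree (26 taxa).
The first is nested inside the second, so Taxon36 shares a more recent common ancestor with Taxon45.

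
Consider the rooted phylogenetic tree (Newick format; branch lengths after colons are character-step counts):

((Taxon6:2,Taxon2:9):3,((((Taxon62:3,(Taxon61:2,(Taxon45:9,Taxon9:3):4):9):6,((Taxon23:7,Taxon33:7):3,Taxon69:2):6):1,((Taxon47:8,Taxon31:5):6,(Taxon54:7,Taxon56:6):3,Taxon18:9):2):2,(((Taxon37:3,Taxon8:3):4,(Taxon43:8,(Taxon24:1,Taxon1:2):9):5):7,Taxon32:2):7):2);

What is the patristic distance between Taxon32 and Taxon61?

29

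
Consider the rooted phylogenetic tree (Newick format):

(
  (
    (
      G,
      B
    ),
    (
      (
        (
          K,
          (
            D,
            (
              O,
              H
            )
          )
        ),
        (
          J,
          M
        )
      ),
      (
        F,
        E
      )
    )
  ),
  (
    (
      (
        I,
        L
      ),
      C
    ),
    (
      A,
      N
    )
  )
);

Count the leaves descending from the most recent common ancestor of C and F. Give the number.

15

The MRCA of C and F is the root, so the clade is the entire tree.
That clade contains 15 terminal taxa: A, B, C, D, E, F, G, H, I, J, K, L, M, N, O.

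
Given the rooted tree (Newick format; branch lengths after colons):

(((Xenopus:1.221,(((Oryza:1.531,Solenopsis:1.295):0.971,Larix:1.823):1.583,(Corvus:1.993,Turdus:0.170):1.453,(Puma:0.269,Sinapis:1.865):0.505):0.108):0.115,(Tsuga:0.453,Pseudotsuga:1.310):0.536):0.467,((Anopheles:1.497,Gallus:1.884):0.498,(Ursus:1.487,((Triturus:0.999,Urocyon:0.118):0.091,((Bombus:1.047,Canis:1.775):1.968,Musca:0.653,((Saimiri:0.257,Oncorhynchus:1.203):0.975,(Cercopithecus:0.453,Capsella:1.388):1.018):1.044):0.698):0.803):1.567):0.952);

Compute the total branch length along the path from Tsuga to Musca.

6.129

The path runs Tsuga → … → MRCA → … → Musca; the MRCA is the root of the tree.
Branch lengths along that path: 0.453 + 0.536 + 0.467 + 0.952 + 1.567 + 0.803 + 0.698 + 0.653 = 6.129.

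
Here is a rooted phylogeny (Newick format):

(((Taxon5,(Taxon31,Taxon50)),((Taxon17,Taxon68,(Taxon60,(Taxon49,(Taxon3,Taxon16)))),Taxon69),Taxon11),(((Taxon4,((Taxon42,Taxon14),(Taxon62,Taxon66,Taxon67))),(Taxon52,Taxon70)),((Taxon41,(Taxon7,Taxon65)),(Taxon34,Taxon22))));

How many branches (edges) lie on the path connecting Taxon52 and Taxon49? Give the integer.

10

The MRCA of Taxon52 and Taxon49 is the root of the tree.
From Taxon52 up to that node: 4 branches. From Taxon49 up to the same node: 6 branches. Total: 4 + 6 = 10.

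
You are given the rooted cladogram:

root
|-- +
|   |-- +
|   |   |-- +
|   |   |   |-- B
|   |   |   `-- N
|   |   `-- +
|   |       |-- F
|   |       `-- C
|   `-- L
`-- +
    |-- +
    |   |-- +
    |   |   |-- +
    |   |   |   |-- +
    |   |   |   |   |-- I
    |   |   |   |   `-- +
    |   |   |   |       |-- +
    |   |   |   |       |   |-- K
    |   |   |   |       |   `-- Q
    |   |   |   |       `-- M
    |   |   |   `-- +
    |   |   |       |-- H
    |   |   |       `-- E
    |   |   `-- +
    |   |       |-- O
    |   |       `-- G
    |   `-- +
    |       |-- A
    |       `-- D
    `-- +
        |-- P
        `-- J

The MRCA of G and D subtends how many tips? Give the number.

The MRCA of G and D is the node subtending ((((I,((K,Q),M)),(H,E)),(O,G)),(A,D)).
That clade contains 10 terminal taxa: A, D, E, G, H, I, K, M, O, Q.

10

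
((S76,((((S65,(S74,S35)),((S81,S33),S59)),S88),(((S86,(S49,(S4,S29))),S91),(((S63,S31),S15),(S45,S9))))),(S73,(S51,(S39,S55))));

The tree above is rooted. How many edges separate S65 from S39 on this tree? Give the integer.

10

The MRCA of S65 and S39 is the root of the tree.
From S65 up to that node: 6 branches. From S39 up to the same node: 4 branches. Total: 6 + 4 = 10.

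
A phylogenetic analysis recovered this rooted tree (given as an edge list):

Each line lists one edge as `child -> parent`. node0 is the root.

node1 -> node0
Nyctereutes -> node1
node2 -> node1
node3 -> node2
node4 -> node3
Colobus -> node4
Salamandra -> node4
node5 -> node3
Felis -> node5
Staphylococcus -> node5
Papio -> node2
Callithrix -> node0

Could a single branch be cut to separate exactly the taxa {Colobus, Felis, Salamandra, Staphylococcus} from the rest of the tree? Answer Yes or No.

Yes

The most recent common ancestor of these taxa subtends ((Colobus,Salamandra),(Felis,Staphylococcus)).
That clade has exactly 4 tips — every listed taxon and nothing else — so the group is monophyletic.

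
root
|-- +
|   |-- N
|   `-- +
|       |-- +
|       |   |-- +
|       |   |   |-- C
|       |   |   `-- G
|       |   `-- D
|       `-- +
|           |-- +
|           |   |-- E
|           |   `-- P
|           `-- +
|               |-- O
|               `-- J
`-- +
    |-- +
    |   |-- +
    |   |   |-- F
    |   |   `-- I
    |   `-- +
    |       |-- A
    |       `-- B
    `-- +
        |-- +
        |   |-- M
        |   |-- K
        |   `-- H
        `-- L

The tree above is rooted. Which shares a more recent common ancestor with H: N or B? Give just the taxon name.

The MRCA of H and B subtends (((F,I),(A,B)),((M,K,H),L)) (8 taxa).
The MRCA of H and N is the root, subtending the entire tree (16 taxa).
The first is nested inside the second, so H shares a more recent common ancestor with B.

B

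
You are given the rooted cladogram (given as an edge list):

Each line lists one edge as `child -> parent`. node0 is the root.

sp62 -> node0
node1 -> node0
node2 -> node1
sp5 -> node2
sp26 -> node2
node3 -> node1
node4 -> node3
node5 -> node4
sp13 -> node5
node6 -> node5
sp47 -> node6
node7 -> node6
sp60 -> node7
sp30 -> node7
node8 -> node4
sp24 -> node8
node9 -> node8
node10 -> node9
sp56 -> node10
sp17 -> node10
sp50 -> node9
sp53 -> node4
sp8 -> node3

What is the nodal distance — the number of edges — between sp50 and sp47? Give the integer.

6

The MRCA of sp50 and sp47 is the node subtending ((sp13,(sp47,(sp60,sp30))),(sp24,((sp56,sp17),sp50)),sp53).
From sp50 up to that node: 3 branches. From sp47 up to the same node: 3 branches. Total: 3 + 3 = 6.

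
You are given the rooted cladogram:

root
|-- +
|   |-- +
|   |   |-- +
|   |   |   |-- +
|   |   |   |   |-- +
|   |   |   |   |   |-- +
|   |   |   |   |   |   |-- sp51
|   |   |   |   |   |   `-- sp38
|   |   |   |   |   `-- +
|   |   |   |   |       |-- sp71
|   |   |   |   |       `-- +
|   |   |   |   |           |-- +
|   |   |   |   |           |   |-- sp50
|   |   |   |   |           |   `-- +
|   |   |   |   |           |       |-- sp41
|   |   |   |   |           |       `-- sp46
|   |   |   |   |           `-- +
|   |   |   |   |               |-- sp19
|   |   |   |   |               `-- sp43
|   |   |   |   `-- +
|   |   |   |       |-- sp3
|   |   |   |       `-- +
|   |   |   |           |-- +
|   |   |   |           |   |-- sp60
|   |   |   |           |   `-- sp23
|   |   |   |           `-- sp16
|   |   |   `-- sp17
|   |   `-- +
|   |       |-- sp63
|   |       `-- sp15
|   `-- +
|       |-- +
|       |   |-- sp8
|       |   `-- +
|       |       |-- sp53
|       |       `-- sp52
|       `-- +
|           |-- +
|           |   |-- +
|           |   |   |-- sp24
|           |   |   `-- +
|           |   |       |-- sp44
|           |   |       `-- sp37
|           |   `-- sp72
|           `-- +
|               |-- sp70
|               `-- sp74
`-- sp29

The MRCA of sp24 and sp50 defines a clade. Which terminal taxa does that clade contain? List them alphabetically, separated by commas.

Tracing sp24: it sits inside (sp24,(sp44,sp37)).
Tracing sp50: it sits inside (sp50,(sp41,sp46)).
The smallest clade enclosing both is ((((((sp51,sp38),(sp71,((sp50,(sp41,sp46)),(sp19,sp43)))),(sp3,((sp60,sp23),sp16))),sp17),(sp63,sp15)),((sp8,(sp53,sp52)),(((sp24,(sp44,sp37)),sp72),(sp70,sp74)))); the answer is its 24 terminal taxa in alphabetical order.

sp15, sp16, sp17, sp19, sp23, sp24, sp3, sp37, sp38, sp41, sp43, sp44, sp46, sp50, sp51, sp52, sp53, sp60, sp63, sp70, sp71, sp72, sp74, sp8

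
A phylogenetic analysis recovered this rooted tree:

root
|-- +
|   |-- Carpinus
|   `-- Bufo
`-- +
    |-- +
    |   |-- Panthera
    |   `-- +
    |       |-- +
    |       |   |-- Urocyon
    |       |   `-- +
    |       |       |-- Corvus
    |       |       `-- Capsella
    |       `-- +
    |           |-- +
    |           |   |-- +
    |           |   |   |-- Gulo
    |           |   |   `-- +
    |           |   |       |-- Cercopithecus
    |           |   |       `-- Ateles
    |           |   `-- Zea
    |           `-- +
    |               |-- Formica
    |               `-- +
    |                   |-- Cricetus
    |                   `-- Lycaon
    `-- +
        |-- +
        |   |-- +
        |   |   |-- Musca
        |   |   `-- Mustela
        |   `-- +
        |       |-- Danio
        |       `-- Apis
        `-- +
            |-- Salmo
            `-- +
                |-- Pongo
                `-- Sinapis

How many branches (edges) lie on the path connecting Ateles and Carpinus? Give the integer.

10

The MRCA of Ateles and Carpinus is the root of the tree.
From Ateles up to that node: 8 branches. From Carpinus up to the same node: 2 branches. Total: 8 + 2 = 10.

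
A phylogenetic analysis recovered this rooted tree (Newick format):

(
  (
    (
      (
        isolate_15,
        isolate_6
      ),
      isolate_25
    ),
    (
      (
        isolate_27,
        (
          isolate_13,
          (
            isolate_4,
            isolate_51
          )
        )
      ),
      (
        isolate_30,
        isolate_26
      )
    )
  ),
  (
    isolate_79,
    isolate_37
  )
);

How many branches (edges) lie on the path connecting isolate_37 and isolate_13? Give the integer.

7

The MRCA of isolate_37 and isolate_13 is the root of the tree.
From isolate_37 up to that node: 2 branches. From isolate_13 up to the same node: 5 branches. Total: 2 + 5 = 7.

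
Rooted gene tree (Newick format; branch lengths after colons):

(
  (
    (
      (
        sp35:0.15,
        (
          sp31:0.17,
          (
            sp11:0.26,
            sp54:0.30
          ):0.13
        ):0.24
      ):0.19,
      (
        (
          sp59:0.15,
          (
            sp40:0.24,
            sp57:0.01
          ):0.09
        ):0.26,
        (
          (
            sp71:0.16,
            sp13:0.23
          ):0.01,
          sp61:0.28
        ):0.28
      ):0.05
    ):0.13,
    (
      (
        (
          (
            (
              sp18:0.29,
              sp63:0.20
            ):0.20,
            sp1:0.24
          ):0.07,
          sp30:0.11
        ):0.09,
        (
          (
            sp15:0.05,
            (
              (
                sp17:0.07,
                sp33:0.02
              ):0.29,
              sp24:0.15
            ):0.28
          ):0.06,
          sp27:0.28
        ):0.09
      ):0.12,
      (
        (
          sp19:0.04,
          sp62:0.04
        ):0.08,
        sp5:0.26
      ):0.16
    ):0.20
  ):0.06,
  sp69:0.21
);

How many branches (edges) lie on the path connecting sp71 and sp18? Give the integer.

11

The MRCA of sp71 and sp18 is the node subtending (((sp35,(sp31,(sp11,sp54))),((sp59,(sp40,sp57)),((sp71,sp13),sp61))),(((((sp18,sp63),sp1),sp30),((sp15,((sp17,sp33),sp24)),sp27)),((sp19,sp62),sp5))).
From sp71 up to that node: 5 branches. From sp18 up to the same node: 6 branches. Total: 5 + 6 = 11.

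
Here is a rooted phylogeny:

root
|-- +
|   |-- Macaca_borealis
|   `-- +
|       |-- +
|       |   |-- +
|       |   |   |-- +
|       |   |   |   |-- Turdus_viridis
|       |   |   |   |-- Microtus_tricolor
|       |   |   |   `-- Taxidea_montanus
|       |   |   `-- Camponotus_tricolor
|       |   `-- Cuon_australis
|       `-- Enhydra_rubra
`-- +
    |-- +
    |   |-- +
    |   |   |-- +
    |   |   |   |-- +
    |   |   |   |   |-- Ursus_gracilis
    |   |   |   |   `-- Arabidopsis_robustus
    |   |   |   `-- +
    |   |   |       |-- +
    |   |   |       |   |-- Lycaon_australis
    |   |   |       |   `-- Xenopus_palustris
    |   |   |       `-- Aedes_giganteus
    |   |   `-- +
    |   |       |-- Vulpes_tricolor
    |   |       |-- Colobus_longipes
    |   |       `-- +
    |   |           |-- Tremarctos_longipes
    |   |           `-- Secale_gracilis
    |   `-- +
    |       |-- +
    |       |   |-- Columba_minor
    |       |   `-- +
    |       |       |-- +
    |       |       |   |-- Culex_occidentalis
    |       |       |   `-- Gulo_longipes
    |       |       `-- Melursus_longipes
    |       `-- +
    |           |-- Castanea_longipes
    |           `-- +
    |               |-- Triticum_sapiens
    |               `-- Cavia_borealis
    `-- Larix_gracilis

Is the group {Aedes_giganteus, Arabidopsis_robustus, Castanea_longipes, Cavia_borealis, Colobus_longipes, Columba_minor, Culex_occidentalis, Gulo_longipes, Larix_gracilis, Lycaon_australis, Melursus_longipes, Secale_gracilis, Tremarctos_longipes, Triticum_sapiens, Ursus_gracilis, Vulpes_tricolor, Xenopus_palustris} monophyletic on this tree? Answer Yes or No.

Yes

The most recent common ancestor of these taxa subtends (((((Ursus_gracilis,Arabidopsis_robustus),((Lycaon_australis,Xenopus_palustris),Aedes_giganteus)),(Vulpes_tricolor,Colobus_longipes,(Tremarctos_longipes,Secale_gracilis))),((Columba_minor,((Culex_occidentalis,Gulo_longipes),Melursus_longipes)),(Castanea_longipes,(Triticum_sapiens,Cavia_borealis)))),Larix_gracilis).
That clade has exactly 17 tips — every listed taxon and nothing else — so the group is monophyletic.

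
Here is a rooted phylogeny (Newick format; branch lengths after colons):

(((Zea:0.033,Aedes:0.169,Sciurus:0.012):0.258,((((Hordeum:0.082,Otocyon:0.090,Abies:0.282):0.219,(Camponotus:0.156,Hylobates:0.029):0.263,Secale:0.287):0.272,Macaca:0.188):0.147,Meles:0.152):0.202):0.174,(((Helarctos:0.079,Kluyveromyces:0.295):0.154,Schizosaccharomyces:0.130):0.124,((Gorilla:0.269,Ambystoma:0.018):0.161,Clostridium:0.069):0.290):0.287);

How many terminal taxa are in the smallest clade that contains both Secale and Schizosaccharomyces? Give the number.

17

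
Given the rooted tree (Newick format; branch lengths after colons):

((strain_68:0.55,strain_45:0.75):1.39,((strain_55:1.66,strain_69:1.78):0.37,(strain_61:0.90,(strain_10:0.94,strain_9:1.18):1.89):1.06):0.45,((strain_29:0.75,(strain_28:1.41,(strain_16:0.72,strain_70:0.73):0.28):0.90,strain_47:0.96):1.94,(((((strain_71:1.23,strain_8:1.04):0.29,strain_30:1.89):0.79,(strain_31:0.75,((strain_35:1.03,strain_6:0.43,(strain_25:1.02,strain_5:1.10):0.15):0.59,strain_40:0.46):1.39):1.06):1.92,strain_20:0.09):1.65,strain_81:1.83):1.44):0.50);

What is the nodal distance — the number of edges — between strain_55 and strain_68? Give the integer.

5

The MRCA of strain_55 and strain_68 is the root of the tree.
From strain_55 up to that node: 3 branches. From strain_68 up to the same node: 2 branches. Total: 3 + 2 = 5.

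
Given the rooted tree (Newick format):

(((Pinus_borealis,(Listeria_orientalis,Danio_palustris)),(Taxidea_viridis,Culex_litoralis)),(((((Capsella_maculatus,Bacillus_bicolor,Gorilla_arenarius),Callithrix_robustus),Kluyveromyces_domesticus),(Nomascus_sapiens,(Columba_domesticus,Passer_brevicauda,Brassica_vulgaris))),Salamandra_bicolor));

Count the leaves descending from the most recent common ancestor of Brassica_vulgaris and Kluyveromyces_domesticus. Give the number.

The MRCA of Brassica_vulgaris and Kluyveromyces_domesticus is the node subtending ((((Capsella_maculatus,Bacillus_bicolor,Gorilla_arenarius),Callithrix_robustus),Kluyveromyces_domesticus),(Nomascus_sapiens,(Columba_domesticus,Passer_brevicauda,Brassica_vulgaris))).
That clade contains 9 terminal taxa: Bacillus_bicolor, Brassica_vulgaris, Callithrix_robustus, Capsella_maculatus, Columba_domesticus, Gorilla_arenarius, Kluyveromyces_domesticus, Nomascus_sapiens, Passer_brevicauda.

9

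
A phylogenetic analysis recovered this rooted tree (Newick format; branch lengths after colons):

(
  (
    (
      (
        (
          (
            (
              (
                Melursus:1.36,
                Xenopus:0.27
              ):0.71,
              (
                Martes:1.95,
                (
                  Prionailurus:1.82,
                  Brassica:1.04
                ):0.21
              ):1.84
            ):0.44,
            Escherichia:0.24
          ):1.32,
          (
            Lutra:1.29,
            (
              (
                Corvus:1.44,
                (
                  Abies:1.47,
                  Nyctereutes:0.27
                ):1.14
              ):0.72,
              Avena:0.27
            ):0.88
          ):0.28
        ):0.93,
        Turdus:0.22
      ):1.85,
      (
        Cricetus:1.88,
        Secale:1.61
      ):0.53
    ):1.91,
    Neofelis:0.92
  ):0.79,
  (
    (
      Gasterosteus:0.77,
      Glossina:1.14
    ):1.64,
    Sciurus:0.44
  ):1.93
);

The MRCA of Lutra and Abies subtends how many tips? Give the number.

The MRCA of Lutra and Abies is the node subtending (Lutra,((Corvus,(Abies,Nyctereutes)),Avena)).
That clade contains 5 terminal taxa: Abies, Avena, Corvus, Lutra, Nyctereutes.

5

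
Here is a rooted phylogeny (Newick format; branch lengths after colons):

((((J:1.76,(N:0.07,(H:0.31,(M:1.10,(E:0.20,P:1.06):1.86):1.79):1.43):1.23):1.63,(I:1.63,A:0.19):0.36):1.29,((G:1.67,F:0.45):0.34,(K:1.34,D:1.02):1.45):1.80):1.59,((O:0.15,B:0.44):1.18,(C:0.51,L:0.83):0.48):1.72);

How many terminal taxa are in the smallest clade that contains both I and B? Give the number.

The MRCA of I and B is the root, so the clade is the entire tree.
That clade contains 16 terminal taxa: A, B, C, D, E, F, G, H, I, J, K, L, M, N, O, P.

16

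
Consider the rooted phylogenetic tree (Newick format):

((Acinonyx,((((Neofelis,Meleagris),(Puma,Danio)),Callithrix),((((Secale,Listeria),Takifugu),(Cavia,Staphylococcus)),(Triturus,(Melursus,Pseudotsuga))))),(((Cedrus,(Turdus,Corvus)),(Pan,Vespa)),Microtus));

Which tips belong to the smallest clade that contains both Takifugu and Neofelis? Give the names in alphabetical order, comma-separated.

Callithrix, Cavia, Danio, Listeria, Meleagris, Melursus, Neofelis, Pseudotsuga, Puma, Secale, Staphylococcus, Takifugu, Triturus

Tracing Takifugu: it sits inside ((Secale,Listeria),Takifugu).
Tracing Neofelis: it sits inside (Neofelis,Meleagris).
The smallest clade enclosing both is ((((Neofelis,Meleagris),(Puma,Danio)),Callithrix),((((Secale,Listeria),Takifugu),(Cavia,Staphylococcus)),(Triturus,(Melursus,Pseudotsuga)))); the answer is its 13 terminal taxa in alphabetical order.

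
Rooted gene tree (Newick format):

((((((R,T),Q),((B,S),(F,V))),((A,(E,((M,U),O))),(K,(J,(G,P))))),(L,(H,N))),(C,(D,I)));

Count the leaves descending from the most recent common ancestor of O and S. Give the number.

16

The MRCA of O and S is the node subtending ((((R,T),Q),((B,S),(F,V))),((A,(E,((M,U),O))),(K,(J,(G,P))))).
That clade contains 16 terminal taxa: A, B, E, F, G, J, K, M, O, P, Q, R, S, T, U, V.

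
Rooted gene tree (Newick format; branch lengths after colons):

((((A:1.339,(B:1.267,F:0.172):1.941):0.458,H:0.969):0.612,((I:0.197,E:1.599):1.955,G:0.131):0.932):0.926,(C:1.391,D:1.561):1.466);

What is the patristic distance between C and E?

8.269

The path runs C → … → MRCA → … → E; the MRCA is the root of the tree.
Branch lengths along that path: 1.391 + 1.466 + 0.926 + 0.932 + 1.955 + 1.599 = 8.269.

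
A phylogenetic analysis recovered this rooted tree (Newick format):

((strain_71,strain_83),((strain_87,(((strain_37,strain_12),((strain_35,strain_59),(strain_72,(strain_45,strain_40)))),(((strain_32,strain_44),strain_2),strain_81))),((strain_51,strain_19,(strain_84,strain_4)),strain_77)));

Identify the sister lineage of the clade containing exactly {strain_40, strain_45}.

The clade containing exactly {strain_40, strain_45} attaches to the tree at the node subtending (strain_72,(strain_45,strain_40)).
The other lineage descending from that same node — the sister group — is the single tip strain_72.

strain_72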